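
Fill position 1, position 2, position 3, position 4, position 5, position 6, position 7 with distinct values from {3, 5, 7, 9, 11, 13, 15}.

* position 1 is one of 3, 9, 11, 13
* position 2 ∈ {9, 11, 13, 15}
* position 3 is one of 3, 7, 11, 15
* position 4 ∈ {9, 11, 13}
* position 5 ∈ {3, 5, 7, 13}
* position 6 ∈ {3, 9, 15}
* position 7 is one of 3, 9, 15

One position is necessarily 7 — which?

position 3

The 7 variables together cover exactly {3, 5, 7, 9, 11, 13, 15} — 7 values for 7 variables — and 5 appears only in position 5's list, so position 5 = 5.
The 6 still-open variables together cover exactly {3, 7, 9, 11, 13, 15} — 6 values for 6 variables — and 7 appears only in position 3's list, so position 3 = 7.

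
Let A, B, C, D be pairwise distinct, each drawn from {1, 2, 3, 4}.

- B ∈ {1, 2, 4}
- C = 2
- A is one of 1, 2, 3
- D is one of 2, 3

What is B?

C's domain is down to {2}, so C = 2. So A, B, D can't be 2.
That leaves D = 3. Eliminate 3 elsewhere: A.
A has just one choice, so A = 1. Strike 1 from B.
So B = 4.

4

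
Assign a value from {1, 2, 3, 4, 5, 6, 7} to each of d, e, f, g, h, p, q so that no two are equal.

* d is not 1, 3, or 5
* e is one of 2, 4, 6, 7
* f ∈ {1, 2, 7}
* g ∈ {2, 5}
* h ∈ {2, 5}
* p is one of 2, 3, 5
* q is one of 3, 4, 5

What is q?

Among the 7 variables, 1 fits only f (and all 7 values in {1, 2, 3, 4, 5, 6, 7} must be used), so f = 1.
g and h share exactly the 2 values {2, 5}; by pigeonhole those values go to them, so strike 2, 5 from d, e, p, q.
p has just one choice, so p = 3. Remove 3 from q.
So q = 4.

4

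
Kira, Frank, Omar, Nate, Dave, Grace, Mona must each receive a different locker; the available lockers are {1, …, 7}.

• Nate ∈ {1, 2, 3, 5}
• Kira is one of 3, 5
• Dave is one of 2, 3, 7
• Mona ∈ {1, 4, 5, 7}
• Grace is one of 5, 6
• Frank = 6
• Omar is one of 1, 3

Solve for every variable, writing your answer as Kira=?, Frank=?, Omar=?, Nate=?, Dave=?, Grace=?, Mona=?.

Kira=3, Frank=6, Omar=1, Nate=2, Dave=7, Grace=5, Mona=4

Frank's domain is down to {6}, so Frank = 6. Strike 6 from Grace.
Grace's domain is down to {5}, so Grace = 5. Strike 5 from Kira, Nate, Mona.
That leaves Kira = 3. Strike 3 from Omar, Nate, Dave.
That leaves Omar = 1. Strike 1 from Nate, Mona.
Nate's domain is down to {2}, so Nate = 2. So Dave can't be 2.
Dave's domain is down to {7}, so Dave = 7. Remove 7 from Mona.
Mona's domain is down to {4}, so Mona = 4.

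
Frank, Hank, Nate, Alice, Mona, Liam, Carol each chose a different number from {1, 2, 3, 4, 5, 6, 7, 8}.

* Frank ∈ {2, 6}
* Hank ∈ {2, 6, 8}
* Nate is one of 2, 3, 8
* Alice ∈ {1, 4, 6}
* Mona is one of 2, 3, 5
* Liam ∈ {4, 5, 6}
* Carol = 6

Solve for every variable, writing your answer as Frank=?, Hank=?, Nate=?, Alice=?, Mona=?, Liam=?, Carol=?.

Frank=2, Hank=8, Nate=3, Alice=1, Mona=5, Liam=4, Carol=6

Carol must be 6 (only option left). Eliminate 6 elsewhere: Frank, Hank, Alice, Liam.
Frank's domain is down to {2}, so Frank = 2. Remove 2 from Hank, Nate, Mona.
That leaves Hank = 8. Eliminate 8 elsewhere: Nate.
Nate's domain is down to {3}, so Nate = 3. Remove 3 from Mona.
Mona's domain is down to {5}, so Mona = 5. Remove 5 from Liam.
That leaves Liam = 4. So Alice can't be 4.
Alice has just one choice, so Alice = 1.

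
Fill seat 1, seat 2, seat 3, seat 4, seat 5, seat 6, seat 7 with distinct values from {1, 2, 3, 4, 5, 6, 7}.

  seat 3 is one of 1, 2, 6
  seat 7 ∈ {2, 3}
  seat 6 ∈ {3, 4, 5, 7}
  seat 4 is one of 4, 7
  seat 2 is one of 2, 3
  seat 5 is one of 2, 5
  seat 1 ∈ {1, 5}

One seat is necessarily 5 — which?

seat 5

The 7 variables together cover exactly {1, 2, 3, 4, 5, 6, 7} — 7 values for 7 variables — and 6 appears only in seat 3's list, so seat 3 = 6.
The 6 still-open variables together cover exactly {1, 2, 3, 4, 5, 7} — 6 values for 6 variables — and 1 appears only in seat 1's list, so seat 1 = 1.
The 2 variables seat 2 and seat 7 are confined to {2, 3}, which locks those values in; drop them from seat 5, seat 6.
So 5 goes to seat 5.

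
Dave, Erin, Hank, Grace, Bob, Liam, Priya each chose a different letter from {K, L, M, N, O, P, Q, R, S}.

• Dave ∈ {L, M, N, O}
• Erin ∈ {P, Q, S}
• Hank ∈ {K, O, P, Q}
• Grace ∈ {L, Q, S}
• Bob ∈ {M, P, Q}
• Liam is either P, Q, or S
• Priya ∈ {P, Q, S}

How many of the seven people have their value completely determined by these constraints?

2

The 3 variables Erin, Liam, Priya are confined to {P, Q, S}, which locks those values in; drop them from Hank, Grace, Bob.
That leaves Grace = L. So Dave can't be L.
That leaves Bob = M. Eliminate M elsewhere: Dave.
Determined: Grace=L, Bob=M. The other people each still have more than one consistent value. That makes 2.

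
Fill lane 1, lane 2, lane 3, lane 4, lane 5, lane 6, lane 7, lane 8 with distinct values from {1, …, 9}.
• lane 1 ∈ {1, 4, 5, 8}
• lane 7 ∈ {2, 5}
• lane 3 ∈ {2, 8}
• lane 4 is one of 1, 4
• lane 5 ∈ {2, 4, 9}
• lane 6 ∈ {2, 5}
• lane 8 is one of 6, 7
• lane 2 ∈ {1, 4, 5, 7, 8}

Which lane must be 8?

Among the 8 variables, 6 fits only lane 8 (and all 8 values in {1, 2, 4, 5, 6, 7, 8, 9} must be used), so lane 8 = 6.
The 7 still-open variables together cover exactly {1, 2, 4, 5, 7, 8, 9} — 7 values for 7 variables — and 7 appears only in lane 2's list, so lane 2 = 7.
The 6 still-open variables together cover exactly {1, 2, 4, 5, 8, 9} — 6 values for 6 variables — and 9 appears only in lane 5's list, so lane 5 = 9.
lane 6 and lane 7 share exactly the 2 values {2, 5}; by pigeonhole those values go to them, so strike 2, 5 from lane 1, lane 3.
So 8 goes to lane 3.

lane 3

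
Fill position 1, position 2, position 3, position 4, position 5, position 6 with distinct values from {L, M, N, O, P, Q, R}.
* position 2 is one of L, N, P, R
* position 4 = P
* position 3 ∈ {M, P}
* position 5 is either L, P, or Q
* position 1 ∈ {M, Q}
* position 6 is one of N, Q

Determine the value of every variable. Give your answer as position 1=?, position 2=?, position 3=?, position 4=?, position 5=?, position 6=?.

position 1=Q, position 2=R, position 3=M, position 4=P, position 5=L, position 6=N

position 4 has just one choice, so position 4 = P. Strike P from position 2, position 3, position 5.
That leaves position 3 = M. Strike M from position 1.
position 1's domain is down to {Q}, so position 1 = Q. Remove Q from position 5, position 6.
position 5's domain is down to {L}, so position 5 = L. Remove L from position 2.
position 6 has just one choice, so position 6 = N. Remove N from position 2.
position 2 has just one choice, so position 2 = R.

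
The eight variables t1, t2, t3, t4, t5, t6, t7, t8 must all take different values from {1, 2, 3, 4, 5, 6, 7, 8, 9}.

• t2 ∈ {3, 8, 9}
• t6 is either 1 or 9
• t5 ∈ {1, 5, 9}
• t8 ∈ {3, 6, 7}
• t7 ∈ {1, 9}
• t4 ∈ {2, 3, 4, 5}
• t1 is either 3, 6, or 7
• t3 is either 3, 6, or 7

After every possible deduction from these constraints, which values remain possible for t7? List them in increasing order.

t6 and t7 between them cover only {1, 9} — a naked pair. Remove those values from t2, t5.
t5 has just one choice, so t5 = 5. Remove 5 from t4.
t1, t3, t8 between them cover only {3, 6, 7} — a naked triple. Remove those values from t2, t4.
t2 must be 8 (only option left).
No further eliminations apply; t7 can still be any of 1, 9.

1, 9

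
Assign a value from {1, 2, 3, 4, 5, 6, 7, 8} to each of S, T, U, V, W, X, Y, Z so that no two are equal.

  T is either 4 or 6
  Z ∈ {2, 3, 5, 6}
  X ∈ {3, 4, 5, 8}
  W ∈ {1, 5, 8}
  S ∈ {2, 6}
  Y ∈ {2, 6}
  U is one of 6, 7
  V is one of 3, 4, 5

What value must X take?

8

Among the 8 variables, 1 fits only W (and all 8 values in {1, 2, 3, 4, 5, 6, 7, 8} must be used), so W = 1.
The 7 still-open variables draw from only 7 values {2, 3, 4, 5, 6, 7, 8}, so each is used; only U can be 7, hence U = 7.
The 6 still-open variables together cover exactly {2, 3, 4, 5, 6, 8} — 6 values for 6 variables — and 8 appears only in X's list, so X = 8.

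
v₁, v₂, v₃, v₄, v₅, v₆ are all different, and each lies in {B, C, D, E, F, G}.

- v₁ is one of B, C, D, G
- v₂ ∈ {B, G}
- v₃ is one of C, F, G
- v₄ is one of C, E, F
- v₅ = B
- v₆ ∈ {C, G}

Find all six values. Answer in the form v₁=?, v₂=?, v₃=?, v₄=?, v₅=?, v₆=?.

v₅ has just one choice, so v₅ = B. Eliminate B elsewhere: v₁, v₂.
v₂ has just one choice, so v₂ = G. Remove G from v₁, v₃, v₆.
That leaves v₆ = C. Strike C from v₁, v₃, v₄.
That leaves v₁ = D.
v₃ has just one choice, so v₃ = F. Remove F from v₄.
v₄ has just one choice, so v₄ = E.

v₁=D, v₂=G, v₃=F, v₄=E, v₅=B, v₆=C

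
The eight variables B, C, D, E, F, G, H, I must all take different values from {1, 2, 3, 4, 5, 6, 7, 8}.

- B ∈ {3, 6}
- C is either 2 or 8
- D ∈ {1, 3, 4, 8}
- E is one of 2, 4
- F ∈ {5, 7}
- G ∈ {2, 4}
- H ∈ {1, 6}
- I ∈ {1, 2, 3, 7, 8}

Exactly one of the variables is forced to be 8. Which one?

The 8 variables together cover exactly {1, 2, 3, 4, 5, 6, 7, 8} — 8 values for 8 variables — and 5 appears only in F's list, so F = 5.
Among the 7 still-open variables, 7 fits only I (and all 7 values in {1, 2, 3, 4, 6, 7, 8} must be used), so I = 7.
E and G share exactly the 2 values {2, 4}; by pigeonhole those values go to them, so strike 2, 4 from C, D.
So 8 goes to C.

C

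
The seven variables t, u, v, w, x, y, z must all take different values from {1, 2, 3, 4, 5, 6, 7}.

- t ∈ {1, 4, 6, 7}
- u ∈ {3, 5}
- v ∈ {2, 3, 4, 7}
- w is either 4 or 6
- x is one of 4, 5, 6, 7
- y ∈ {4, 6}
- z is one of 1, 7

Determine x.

5

Among the 7 variables, 2 fits only v (and all 7 values in {1, 2, 3, 4, 5, 6, 7} must be used), so v = 2.
Among the 6 still-open variables, 3 fits only u (and all 6 values in {1, 3, 4, 5, 6, 7} must be used), so u = 3.
The 5 still-open variables draw from only 5 values {1, 4, 5, 6, 7}, so each is used; only x can be 5, hence x = 5.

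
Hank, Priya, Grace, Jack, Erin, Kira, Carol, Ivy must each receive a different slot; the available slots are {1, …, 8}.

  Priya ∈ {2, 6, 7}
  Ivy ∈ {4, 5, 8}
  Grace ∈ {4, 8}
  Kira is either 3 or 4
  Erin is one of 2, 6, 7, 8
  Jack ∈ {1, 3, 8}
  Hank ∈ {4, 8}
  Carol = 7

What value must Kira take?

Carol's domain is down to {7}, so Carol = 7. Strike 7 from Priya, Erin.
The 7 still-open variables draw from only 7 values {1, 2, 3, 4, 5, 6, 8}, so each is used; only Jack can be 1, hence Jack = 1.
The 6 still-open variables together cover exactly {2, 3, 4, 5, 6, 8} — 6 values for 6 variables — and 3 appears only in Kira's list, so Kira = 3.

3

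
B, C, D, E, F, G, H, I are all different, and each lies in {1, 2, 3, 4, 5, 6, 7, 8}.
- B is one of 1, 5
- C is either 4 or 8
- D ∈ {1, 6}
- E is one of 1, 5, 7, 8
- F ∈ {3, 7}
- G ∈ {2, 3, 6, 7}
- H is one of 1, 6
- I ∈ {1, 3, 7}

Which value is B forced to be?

5

The 8 variables draw from only 8 values {1, 2, 3, 4, 5, 6, 7, 8}, so each is used; only G can be 2, hence G = 2.
The 7 still-open variables together cover exactly {1, 3, 4, 5, 6, 7, 8} — 7 values for 7 variables — and 4 appears only in C's list, so C = 4.
The 6 still-open variables draw from only 6 values {1, 3, 5, 6, 7, 8}, so each is used; only E can be 8, hence E = 8.
Among the 5 still-open variables, 5 fits only B (and all 5 values in {1, 3, 5, 6, 7} must be used), so B = 5.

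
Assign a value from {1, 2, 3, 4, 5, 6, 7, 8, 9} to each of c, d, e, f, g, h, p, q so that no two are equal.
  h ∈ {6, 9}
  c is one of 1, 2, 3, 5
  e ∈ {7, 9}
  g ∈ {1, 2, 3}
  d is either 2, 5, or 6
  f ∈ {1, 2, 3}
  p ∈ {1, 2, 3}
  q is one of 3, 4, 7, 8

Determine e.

f, g, p between them cover only {1, 2, 3} — a naked triple. Remove those values from c, d, q.
That leaves c = 5. Strike 5 from d.
d has just one choice, so d = 6. Remove 6 from h.
h has just one choice, so h = 9. Remove 9 from e.
So e = 7.

7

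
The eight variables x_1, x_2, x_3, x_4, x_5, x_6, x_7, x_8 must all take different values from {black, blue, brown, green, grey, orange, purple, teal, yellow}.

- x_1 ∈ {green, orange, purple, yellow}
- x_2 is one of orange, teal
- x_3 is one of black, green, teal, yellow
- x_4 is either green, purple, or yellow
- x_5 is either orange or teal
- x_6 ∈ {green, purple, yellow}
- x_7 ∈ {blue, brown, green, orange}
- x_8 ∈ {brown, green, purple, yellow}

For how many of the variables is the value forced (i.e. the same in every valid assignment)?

3

Among the 8 variables, black fits only x_3 (and all 8 values in {black, blue, brown, green, orange, purple, teal, yellow} must be used), so x_3 = black.
The 7 still-open variables together cover exactly {blue, brown, green, orange, purple, teal, yellow} — 7 values for 7 variables — and blue appears only in x_7's list, so x_7 = blue.
The 6 still-open variables draw from only 6 values {brown, green, orange, purple, teal, yellow}, so each is used; only x_8 can be brown, hence x_8 = brown.
x_2 and x_5 share exactly the 2 values {orange, teal}; by pigeonhole those values go to them, so strike orange, teal from x_1.
Determined: x_3=black, x_7=blue, x_8=brown. The other variables each still have more than one consistent value. That makes 3.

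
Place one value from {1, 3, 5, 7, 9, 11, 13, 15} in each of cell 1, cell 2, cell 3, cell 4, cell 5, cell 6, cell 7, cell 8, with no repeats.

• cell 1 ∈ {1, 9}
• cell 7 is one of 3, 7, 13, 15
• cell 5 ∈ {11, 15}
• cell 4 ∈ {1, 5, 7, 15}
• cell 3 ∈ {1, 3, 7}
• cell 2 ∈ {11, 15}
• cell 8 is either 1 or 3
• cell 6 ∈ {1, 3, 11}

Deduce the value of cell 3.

7

The 8 variables draw from only 8 values {1, 3, 5, 7, 9, 11, 13, 15}, so each is used; only cell 4 can be 5, hence cell 4 = 5.
Among the 7 still-open variables, 9 fits only cell 1 (and all 7 values in {1, 3, 7, 9, 11, 13, 15} must be used), so cell 1 = 9.
The 6 still-open variables together cover exactly {1, 3, 7, 11, 13, 15} — 6 values for 6 variables — and 13 appears only in cell 7's list, so cell 7 = 13.
Among the 5 still-open variables, 7 fits only cell 3 (and all 5 values in {1, 3, 7, 11, 15} must be used), so cell 3 = 7.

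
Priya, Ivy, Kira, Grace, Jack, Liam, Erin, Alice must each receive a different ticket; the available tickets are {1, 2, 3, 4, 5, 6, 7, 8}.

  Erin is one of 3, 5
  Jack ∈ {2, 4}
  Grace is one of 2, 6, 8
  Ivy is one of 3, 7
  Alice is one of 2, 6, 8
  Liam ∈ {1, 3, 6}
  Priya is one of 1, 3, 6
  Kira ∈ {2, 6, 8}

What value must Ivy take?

7

The 8 variables draw from only 8 values {1, 2, 3, 4, 5, 6, 7, 8}, so each is used; only Jack can be 4, hence Jack = 4.
The 7 still-open variables together cover exactly {1, 2, 3, 5, 6, 7, 8} — 7 values for 7 variables — and 5 appears only in Erin's list, so Erin = 5.
The 6 still-open variables together cover exactly {1, 2, 3, 6, 7, 8} — 6 values for 6 variables — and 7 appears only in Ivy's list, so Ivy = 7.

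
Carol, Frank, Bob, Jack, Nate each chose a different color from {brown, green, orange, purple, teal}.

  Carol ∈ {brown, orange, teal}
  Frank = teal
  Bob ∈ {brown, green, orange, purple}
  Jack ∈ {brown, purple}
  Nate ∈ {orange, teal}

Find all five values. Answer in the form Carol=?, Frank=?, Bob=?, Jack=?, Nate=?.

Carol=brown, Frank=teal, Bob=green, Jack=purple, Nate=orange

Frank's domain is down to {teal}, so Frank = teal. Strike teal from Carol, Nate.
Nate has just one choice, so Nate = orange. Remove orange from Carol, Bob.
Carol must be brown (only option left). Eliminate brown elsewhere: Bob, Jack.
That leaves Jack = purple. Strike purple from Bob.
Bob must be green (only option left).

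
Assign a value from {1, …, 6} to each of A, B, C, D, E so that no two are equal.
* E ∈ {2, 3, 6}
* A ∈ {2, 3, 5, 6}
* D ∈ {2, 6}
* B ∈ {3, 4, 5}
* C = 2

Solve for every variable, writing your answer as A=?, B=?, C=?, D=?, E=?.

C's domain is down to {2}, so C = 2. So A, D, E can't be 2.
D must be 6 (only option left). Eliminate 6 elsewhere: A, E.
E's domain is down to {3}, so E = 3. Remove 3 from A, B.
A has just one choice, so A = 5. Strike 5 from B.
B's domain is down to {4}, so B = 4.

A=5, B=4, C=2, D=6, E=3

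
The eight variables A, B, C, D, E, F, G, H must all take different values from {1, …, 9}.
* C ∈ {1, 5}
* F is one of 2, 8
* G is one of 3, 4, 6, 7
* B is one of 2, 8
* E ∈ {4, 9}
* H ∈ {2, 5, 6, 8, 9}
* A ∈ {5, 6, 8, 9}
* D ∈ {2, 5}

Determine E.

4

B and F between them cover only {2, 8} — a naked pair. Remove those values from A, D, H.
D has just one choice, so D = 5. So A, C, H can't be 5.
C has just one choice, so C = 1.
The 2 variables A and H are confined to {6, 9}, which locks those values in; drop them from E, G.
So E = 4.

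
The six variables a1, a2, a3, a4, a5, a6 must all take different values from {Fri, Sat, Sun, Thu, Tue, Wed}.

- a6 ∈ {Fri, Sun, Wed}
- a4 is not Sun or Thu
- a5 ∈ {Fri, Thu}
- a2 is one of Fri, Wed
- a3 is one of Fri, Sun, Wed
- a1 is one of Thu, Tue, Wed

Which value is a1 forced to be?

Tue

The 6 variables together cover exactly {Fri, Sat, Sun, Thu, Tue, Wed} — 6 values for 6 variables — and Sat appears only in a4's list, so a4 = Sat.
The 5 still-open variables together cover exactly {Fri, Sun, Thu, Tue, Wed} — 5 values for 5 variables — and Tue appears only in a1's list, so a1 = Tue.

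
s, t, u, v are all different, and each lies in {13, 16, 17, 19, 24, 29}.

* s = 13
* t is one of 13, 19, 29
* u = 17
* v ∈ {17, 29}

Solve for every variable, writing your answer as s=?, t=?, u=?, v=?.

s=13, t=19, u=17, v=29

s has just one choice, so s = 13. Eliminate 13 elsewhere: t.
u must be 17 (only option left). Remove 17 from v.
v's domain is down to {29}, so v = 29. So t can't be 29.
t must be 19 (only option left).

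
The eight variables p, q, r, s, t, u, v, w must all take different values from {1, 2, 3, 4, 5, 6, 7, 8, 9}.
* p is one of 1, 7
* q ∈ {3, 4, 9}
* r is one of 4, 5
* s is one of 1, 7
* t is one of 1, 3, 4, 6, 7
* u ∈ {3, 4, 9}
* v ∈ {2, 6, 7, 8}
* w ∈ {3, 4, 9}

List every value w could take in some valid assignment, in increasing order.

3, 4, 9

p and s between them cover only {1, 7} — a naked pair. Remove those values from t, v.
q, u, w share exactly the 3 values {3, 4, 9}; by pigeonhole those values go to them, so strike 3, 4, 9 from r, t.
r has just one choice, so r = 5.
t's domain is down to {6}, so t = 6. Remove 6 from v.
No further eliminations apply; w can still be any of 3, 4, 9.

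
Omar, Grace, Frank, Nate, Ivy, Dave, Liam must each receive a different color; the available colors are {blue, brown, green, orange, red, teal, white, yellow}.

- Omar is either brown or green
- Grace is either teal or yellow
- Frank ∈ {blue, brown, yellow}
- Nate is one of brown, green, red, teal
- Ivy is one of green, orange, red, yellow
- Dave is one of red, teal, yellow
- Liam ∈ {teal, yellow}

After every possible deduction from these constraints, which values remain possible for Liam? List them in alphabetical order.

Among the 7 variables, blue fits only Frank (and all 7 values in {blue, brown, green, orange, red, teal, yellow} must be used), so Frank = blue.
The 6 still-open variables draw from only 6 values {brown, green, orange, red, teal, yellow}, so each is used; only Ivy can be orange, hence Ivy = orange.
The 2 variables Grace and Liam are confined to {teal, yellow}, which locks those values in; drop them from Nate, Dave.
Dave must be red (only option left). So Nate can't be red.
No further eliminations apply; Liam can still be any of teal, yellow.

teal, yellow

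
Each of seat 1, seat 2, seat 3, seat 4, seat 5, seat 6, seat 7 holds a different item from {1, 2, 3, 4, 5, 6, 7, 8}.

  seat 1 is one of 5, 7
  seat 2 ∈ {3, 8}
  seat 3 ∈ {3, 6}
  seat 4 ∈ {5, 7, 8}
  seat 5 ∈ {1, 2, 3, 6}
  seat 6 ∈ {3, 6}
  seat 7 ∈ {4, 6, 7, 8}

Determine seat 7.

The 2 variables seat 3 and seat 6 are confined to {3, 6}, which locks those values in; drop them from seat 2, seat 5, seat 7.
seat 2's domain is down to {8}, so seat 2 = 8. So seat 4, seat 7 can't be 8.
seat 1 and seat 4 share exactly the 2 values {5, 7}; by pigeonhole those values go to them, so strike 5, 7 from seat 7.
So seat 7 = 4.

4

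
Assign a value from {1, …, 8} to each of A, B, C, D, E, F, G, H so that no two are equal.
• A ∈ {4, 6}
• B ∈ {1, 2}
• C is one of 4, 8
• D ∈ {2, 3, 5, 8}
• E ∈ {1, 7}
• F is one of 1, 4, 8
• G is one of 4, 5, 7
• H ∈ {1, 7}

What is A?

6

Among the 8 variables, 3 fits only D (and all 8 values in {1, 2, 3, 4, 5, 6, 7, 8} must be used), so D = 3.
The 7 still-open variables together cover exactly {1, 2, 4, 5, 6, 7, 8} — 7 values for 7 variables — and 2 appears only in B's list, so B = 2.
The 6 still-open variables together cover exactly {1, 4, 5, 6, 7, 8} — 6 values for 6 variables — and 5 appears only in G's list, so G = 5.
Among the 5 still-open variables, 6 fits only A (and all 5 values in {1, 4, 6, 7, 8} must be used), so A = 6.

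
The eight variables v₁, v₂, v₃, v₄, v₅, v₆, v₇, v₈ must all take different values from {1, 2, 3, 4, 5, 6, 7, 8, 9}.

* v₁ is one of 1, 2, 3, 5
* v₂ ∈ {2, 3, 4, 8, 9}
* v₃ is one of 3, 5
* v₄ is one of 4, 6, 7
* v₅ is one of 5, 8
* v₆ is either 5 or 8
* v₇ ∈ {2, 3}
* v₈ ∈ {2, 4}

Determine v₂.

v₅ and v₆ share exactly the 2 values {5, 8}; by pigeonhole those values go to them, so strike 5, 8 from v₁, v₂, v₃.
v₃ must be 3 (only option left). So v₁, v₂, v₇ can't be 3.
v₇'s domain is down to {2}, so v₇ = 2. Strike 2 from v₁, v₂, v₈.
v₈ must be 4 (only option left). Remove 4 from v₂, v₄.
So v₂ = 9.

9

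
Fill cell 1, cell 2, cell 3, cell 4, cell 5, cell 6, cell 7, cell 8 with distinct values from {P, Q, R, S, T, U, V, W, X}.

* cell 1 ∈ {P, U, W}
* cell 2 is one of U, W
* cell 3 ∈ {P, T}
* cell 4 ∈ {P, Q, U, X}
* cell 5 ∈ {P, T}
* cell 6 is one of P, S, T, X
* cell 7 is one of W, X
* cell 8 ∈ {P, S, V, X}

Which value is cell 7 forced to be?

X

Among the 8 variables, Q fits only cell 4 (and all 8 values in {P, Q, S, T, U, V, W, X} must be used), so cell 4 = Q.
The 7 still-open variables draw from only 7 values {P, S, T, U, V, W, X}, so each is used; only cell 8 can be V, hence cell 8 = V.
The 6 still-open variables together cover exactly {P, S, T, U, W, X} — 6 values for 6 variables — and S appears only in cell 6's list, so cell 6 = S.
Among the 5 still-open variables, X fits only cell 7 (and all 5 values in {P, T, U, W, X} must be used), so cell 7 = X.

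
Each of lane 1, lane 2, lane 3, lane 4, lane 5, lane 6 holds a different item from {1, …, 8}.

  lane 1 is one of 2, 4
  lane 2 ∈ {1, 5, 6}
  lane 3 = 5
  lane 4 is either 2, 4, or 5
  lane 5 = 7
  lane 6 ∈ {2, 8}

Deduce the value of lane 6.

8

lane 3 has just one choice, so lane 3 = 5. Eliminate 5 elsewhere: lane 2, lane 4.
lane 5's domain is down to {7}, so lane 5 = 7.
The 2 variables lane 1 and lane 4 are confined to {2, 4}, which locks those values in; drop them from lane 6.
So lane 6 = 8.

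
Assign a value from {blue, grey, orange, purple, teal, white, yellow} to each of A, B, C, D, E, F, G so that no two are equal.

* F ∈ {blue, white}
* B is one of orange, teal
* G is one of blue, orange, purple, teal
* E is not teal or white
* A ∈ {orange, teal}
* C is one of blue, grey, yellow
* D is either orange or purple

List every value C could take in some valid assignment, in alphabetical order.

grey, yellow

The 7 variables draw from only 7 values {blue, grey, orange, purple, teal, white, yellow}, so each is used; only F can be white, hence F = white.
A and B share exactly the 2 values {orange, teal}; by pigeonhole those values go to them, so strike orange, teal from D, E, G.
D must be purple (only option left). Eliminate purple elsewhere: E, G.
G must be blue (only option left). Strike blue from C, E.
No further eliminations apply; C can still be any of grey, yellow.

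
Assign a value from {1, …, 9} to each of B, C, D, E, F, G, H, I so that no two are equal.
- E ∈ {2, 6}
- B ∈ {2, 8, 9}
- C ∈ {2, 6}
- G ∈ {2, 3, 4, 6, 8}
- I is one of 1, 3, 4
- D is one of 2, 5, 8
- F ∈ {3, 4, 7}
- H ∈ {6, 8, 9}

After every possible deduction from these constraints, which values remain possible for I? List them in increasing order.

1, 3, 4

C and E share exactly the 2 values {2, 6}; by pigeonhole those values go to them, so strike 2, 6 from B, D, G, H.
The 2 variables B and H are confined to {8, 9}, which locks those values in; drop them from D, G.
D has just one choice, so D = 5.
No further eliminations apply; I can still be any of 1, 3, 4.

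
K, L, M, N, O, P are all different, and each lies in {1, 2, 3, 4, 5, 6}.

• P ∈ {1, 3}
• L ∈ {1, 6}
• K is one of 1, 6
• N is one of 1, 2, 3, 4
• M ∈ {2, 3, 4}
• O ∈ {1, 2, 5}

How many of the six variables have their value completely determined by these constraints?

The 6 variables draw from only 6 values {1, 2, 3, 4, 5, 6}, so each is used; only O can be 5, hence O = 5.
K and L share exactly the 2 values {1, 6}; by pigeonhole those values go to them, so strike 1, 6 from N, P.
P's domain is down to {3}, so P = 3. Strike 3 from M, N.
Determined: O=5, P=3. The other variables each still have more than one consistent value. That makes 2.

2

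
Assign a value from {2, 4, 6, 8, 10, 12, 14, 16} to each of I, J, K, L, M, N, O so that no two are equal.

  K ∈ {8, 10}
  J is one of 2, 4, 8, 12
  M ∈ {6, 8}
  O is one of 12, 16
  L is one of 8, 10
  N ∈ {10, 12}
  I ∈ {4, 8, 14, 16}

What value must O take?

16

The 2 variables K and L are confined to {8, 10}, which locks those values in; drop them from I, J, M, N.
M's domain is down to {6}, so M = 6.
N's domain is down to {12}, so N = 12. So J, O can't be 12.
So O = 16.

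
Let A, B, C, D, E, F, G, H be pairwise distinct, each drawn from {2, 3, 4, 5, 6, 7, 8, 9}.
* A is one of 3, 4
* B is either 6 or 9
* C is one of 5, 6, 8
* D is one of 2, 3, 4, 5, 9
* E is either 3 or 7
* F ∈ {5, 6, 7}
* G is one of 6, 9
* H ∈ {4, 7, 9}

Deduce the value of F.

The 8 variables together cover exactly {2, 3, 4, 5, 6, 7, 8, 9} — 8 values for 8 variables — and 2 appears only in D's list, so D = 2.
Among the 7 still-open variables, 8 fits only C (and all 7 values in {3, 4, 5, 6, 7, 8, 9} must be used), so C = 8.
Among the 6 still-open variables, 5 fits only F (and all 6 values in {3, 4, 5, 6, 7, 9} must be used), so F = 5.

5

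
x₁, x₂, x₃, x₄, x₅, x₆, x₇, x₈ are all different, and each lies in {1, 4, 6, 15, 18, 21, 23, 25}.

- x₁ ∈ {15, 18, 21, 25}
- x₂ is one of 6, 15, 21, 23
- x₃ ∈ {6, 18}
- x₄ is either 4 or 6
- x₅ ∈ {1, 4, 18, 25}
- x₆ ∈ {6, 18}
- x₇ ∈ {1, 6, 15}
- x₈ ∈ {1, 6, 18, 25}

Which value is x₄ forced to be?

The 8 variables together cover exactly {1, 4, 6, 15, 18, 21, 23, 25} — 8 values for 8 variables — and 23 appears only in x₂'s list, so x₂ = 23.
Among the 7 still-open variables, 21 fits only x₁ (and all 7 values in {1, 4, 6, 15, 18, 21, 25} must be used), so x₁ = 21.
The 6 still-open variables together cover exactly {1, 4, 6, 15, 18, 25} — 6 values for 6 variables — and 15 appears only in x₇'s list, so x₇ = 15.
x₃ and x₆ share exactly the 2 values {6, 18}; by pigeonhole those values go to them, so strike 6, 18 from x₄, x₅, x₈.
So x₄ = 4.

4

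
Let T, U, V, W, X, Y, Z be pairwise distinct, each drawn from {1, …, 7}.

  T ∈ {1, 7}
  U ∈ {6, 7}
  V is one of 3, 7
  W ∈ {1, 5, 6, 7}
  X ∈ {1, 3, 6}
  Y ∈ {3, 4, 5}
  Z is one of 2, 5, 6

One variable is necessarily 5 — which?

W

Among the 7 variables, 2 fits only Z (and all 7 values in {1, 2, 3, 4, 5, 6, 7} must be used), so Z = 2.
The 6 still-open variables together cover exactly {1, 3, 4, 5, 6, 7} — 6 values for 6 variables — and 4 appears only in Y's list, so Y = 4.
The 5 still-open variables together cover exactly {1, 3, 5, 6, 7} — 5 values for 5 variables — and 5 appears only in W's list, so W = 5.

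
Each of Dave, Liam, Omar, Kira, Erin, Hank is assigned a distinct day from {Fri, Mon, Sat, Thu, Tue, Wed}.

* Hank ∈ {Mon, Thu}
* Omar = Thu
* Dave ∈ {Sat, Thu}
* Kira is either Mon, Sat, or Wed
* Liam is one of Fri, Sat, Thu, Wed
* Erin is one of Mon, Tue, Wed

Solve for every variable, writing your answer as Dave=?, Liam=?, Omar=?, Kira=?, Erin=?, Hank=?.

Omar must be Thu (only option left). Remove Thu from Dave, Liam, Hank.
Hank must be Mon (only option left). Remove Mon from Kira, Erin.
Dave must be Sat (only option left). Eliminate Sat elsewhere: Liam, Kira.
Kira has just one choice, so Kira = Wed. So Liam, Erin can't be Wed.
Erin's domain is down to {Tue}, so Erin = Tue.
Liam has just one choice, so Liam = Fri.

Dave=Sat, Liam=Fri, Omar=Thu, Kira=Wed, Erin=Tue, Hank=Mon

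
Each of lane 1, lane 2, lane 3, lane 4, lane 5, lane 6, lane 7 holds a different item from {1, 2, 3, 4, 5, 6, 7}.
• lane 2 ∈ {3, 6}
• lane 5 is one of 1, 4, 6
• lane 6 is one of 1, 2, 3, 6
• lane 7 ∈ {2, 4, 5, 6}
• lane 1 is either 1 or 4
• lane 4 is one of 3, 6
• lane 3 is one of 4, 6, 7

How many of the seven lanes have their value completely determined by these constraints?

3

Among the 7 variables, 5 fits only lane 7 (and all 7 values in {1, 2, 3, 4, 5, 6, 7} must be used), so lane 7 = 5.
The 6 still-open variables draw from only 6 values {1, 2, 3, 4, 6, 7}, so each is used; only lane 6 can be 2, hence lane 6 = 2.
Among the 5 still-open variables, 7 fits only lane 3 (and all 5 values in {1, 3, 4, 6, 7} must be used), so lane 3 = 7.
lane 2 and lane 4 share exactly the 2 values {3, 6}; by pigeonhole those values go to them, so strike 3, 6 from lane 5.
Determined: lane 3=7, lane 6=2, lane 7=5. The other lanes each still have more than one consistent value. That makes 3.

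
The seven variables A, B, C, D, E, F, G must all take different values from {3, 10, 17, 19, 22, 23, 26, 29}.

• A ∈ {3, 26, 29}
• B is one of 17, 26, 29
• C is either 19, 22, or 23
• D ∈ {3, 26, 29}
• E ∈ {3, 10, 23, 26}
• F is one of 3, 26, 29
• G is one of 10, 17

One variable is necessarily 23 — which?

E

The 3 variables A, D, F are confined to {3, 26, 29}, which locks those values in; drop them from B, E.
That leaves B = 17. So G can't be 17.
That leaves G = 10. Remove 10 from E.
So 23 goes to E.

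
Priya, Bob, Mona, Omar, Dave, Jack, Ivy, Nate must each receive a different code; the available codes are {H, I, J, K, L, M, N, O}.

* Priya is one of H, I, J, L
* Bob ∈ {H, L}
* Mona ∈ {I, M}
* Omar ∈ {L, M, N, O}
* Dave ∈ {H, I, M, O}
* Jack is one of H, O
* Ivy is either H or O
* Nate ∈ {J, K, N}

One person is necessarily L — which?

The 8 variables draw from only 8 values {H, I, J, K, L, M, N, O}, so each is used; only Nate can be K, hence Nate = K.
The 7 still-open variables together cover exactly {H, I, J, L, M, N, O} — 7 values for 7 variables — and J appears only in Priya's list, so Priya = J.
The 6 still-open variables together cover exactly {H, I, L, M, N, O} — 6 values for 6 variables — and N appears only in Omar's list, so Omar = N.
The 5 still-open variables draw from only 5 values {H, I, L, M, O}, so each is used; only Bob can be L, hence Bob = L.

Bob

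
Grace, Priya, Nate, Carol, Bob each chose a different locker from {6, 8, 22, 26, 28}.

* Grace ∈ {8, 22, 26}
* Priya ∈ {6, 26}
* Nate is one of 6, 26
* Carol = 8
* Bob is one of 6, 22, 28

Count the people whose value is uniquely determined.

Carol must be 8 (only option left). So Grace can't be 8.
The 4 still-open variables draw from only 4 values {6, 22, 26, 28}, so each is used; only Bob can be 28, hence Bob = 28.
The 3 still-open variables draw from only 3 values {6, 22, 26}, so each is used; only Grace can be 22, hence Grace = 22.
Determined: Grace=22, Carol=8, Bob=28. The other people each still have more than one consistent value. That makes 3.

3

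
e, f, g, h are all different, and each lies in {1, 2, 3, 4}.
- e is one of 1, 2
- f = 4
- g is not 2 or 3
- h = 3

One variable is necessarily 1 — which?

g

f must be 4 (only option left). Eliminate 4 elsewhere: g.
So 1 goes to g.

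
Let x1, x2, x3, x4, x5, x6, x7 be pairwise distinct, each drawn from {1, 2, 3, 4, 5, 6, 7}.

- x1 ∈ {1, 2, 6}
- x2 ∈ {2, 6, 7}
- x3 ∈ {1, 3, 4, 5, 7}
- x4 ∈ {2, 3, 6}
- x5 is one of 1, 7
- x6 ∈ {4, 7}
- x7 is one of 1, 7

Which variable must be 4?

x6

The 7 variables draw from only 7 values {1, 2, 3, 4, 5, 6, 7}, so each is used; only x3 can be 5, hence x3 = 5.
Among the 6 still-open variables, 3 fits only x4 (and all 6 values in {1, 2, 3, 4, 6, 7} must be used), so x4 = 3.
Among the 5 still-open variables, 4 fits only x6 (and all 5 values in {1, 2, 4, 6, 7} must be used), so x6 = 4.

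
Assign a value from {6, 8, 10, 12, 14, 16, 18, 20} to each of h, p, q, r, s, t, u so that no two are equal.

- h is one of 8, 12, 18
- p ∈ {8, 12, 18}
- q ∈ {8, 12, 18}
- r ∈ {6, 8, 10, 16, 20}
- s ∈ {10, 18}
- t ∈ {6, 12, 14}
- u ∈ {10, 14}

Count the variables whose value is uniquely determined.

3

h, p, q between them cover only {8, 12, 18} — a naked triple. Remove those values from r, s, t.
That leaves s = 10. Strike 10 from r, u.
u's domain is down to {14}, so u = 14. Eliminate 14 elsewhere: t.
t must be 6 (only option left). Eliminate 6 elsewhere: r.
Determined: s=10, t=6, u=14. The other variables each still have more than one consistent value. That makes 3.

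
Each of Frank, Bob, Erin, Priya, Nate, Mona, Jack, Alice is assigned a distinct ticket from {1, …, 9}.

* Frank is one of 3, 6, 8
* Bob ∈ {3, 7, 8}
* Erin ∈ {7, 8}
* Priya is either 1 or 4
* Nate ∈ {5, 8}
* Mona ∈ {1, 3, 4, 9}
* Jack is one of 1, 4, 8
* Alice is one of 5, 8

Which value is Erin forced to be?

7

The 8 variables draw from only 8 values {1, 3, 4, 5, 6, 7, 8, 9}, so each is used; only Frank can be 6, hence Frank = 6.
The 7 still-open variables draw from only 7 values {1, 3, 4, 5, 7, 8, 9}, so each is used; only Mona can be 9, hence Mona = 9.
Among the 6 still-open variables, 3 fits only Bob (and all 6 values in {1, 3, 4, 5, 7, 8} must be used), so Bob = 3.
Among the 5 still-open variables, 7 fits only Erin (and all 5 values in {1, 4, 5, 7, 8} must be used), so Erin = 7.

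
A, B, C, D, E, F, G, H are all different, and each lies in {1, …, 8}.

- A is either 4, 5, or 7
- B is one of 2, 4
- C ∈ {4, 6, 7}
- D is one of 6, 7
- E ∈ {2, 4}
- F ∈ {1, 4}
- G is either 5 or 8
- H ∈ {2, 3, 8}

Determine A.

The 8 variables together cover exactly {1, 2, 3, 4, 5, 6, 7, 8} — 8 values for 8 variables — and 1 appears only in F's list, so F = 1.
The 7 still-open variables draw from only 7 values {2, 3, 4, 5, 6, 7, 8}, so each is used; only H can be 3, hence H = 3.
The 6 still-open variables draw from only 6 values {2, 4, 5, 6, 7, 8}, so each is used; only G can be 8, hence G = 8.
The 5 still-open variables together cover exactly {2, 4, 5, 6, 7} — 5 values for 5 variables — and 5 appears only in A's list, so A = 5.

5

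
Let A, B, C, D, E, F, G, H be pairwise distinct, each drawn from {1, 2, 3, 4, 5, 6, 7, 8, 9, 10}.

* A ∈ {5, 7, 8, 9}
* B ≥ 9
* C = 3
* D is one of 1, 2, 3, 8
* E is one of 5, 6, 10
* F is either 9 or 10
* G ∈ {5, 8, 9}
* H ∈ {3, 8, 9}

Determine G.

C has just one choice, so C = 3. Remove 3 from D, H.
The 2 variables B and F are confined to {9, 10}, which locks those values in; drop them from A, E, G, H.
That leaves H = 8. So A, D, G can't be 8.
So G = 5.

5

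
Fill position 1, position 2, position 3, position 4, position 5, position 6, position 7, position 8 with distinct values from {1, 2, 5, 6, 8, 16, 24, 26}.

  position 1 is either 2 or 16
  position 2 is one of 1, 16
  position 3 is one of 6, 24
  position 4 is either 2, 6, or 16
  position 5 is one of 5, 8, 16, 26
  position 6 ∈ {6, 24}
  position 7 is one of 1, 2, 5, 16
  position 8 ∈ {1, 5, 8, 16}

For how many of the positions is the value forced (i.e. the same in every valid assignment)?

4

The 8 variables together cover exactly {1, 2, 5, 6, 8, 16, 24, 26} — 8 values for 8 variables — and 26 appears only in position 5's list, so position 5 = 26.
The 7 still-open variables together cover exactly {1, 2, 5, 6, 8, 16, 24} — 7 values for 7 variables — and 8 appears only in position 8's list, so position 8 = 8.
The 6 still-open variables draw from only 6 values {1, 2, 5, 6, 16, 24}, so each is used; only position 7 can be 5, hence position 7 = 5.
The 5 still-open variables together cover exactly {1, 2, 6, 16, 24} — 5 values for 5 variables — and 1 appears only in position 2's list, so position 2 = 1.
position 3 and position 6 between them cover only {6, 24} — a naked pair. Remove those values from position 4.
Determined: position 2=1, position 5=26, position 7=5, position 8=8. The other positions each still have more than one consistent value. That makes 4.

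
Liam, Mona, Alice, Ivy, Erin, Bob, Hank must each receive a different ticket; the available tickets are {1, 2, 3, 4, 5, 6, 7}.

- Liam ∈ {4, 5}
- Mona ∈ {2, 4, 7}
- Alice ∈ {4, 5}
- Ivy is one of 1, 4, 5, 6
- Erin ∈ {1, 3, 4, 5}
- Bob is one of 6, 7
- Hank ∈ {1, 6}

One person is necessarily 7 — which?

The 7 variables draw from only 7 values {1, 2, 3, 4, 5, 6, 7}, so each is used; only Mona can be 2, hence Mona = 2.
The 6 still-open variables together cover exactly {1, 3, 4, 5, 6, 7} — 6 values for 6 variables — and 3 appears only in Erin's list, so Erin = 3.
The 5 still-open variables together cover exactly {1, 4, 5, 6, 7} — 5 values for 5 variables — and 7 appears only in Bob's list, so Bob = 7.

Bob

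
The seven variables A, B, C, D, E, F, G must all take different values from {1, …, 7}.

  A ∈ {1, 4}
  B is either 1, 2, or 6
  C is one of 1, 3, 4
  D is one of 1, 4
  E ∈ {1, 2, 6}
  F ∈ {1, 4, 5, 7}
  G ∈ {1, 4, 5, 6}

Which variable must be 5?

G

The 7 variables together cover exactly {1, 2, 3, 4, 5, 6, 7} — 7 values for 7 variables — and 3 appears only in C's list, so C = 3.
Among the 6 still-open variables, 7 fits only F (and all 6 values in {1, 2, 4, 5, 6, 7} must be used), so F = 7.
Among the 5 still-open variables, 5 fits only G (and all 5 values in {1, 2, 4, 5, 6} must be used), so G = 5.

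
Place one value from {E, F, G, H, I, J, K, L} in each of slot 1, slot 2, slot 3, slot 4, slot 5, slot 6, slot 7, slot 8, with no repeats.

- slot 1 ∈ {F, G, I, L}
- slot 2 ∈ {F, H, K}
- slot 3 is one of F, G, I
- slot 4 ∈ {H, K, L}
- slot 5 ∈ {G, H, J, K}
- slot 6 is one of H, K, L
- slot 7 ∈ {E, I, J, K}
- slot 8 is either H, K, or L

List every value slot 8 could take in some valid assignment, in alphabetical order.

The 8 variables together cover exactly {E, F, G, H, I, J, K, L} — 8 values for 8 variables — and E appears only in slot 7's list, so slot 7 = E.
The 7 still-open variables draw from only 7 values {F, G, H, I, J, K, L}, so each is used; only slot 5 can be J, hence slot 5 = J.
slot 4, slot 6, slot 8 between them cover only {H, K, L} — a naked triple. Remove those values from slot 1, slot 2.
slot 2's domain is down to {F}, so slot 2 = F. So slot 1, slot 3 can't be F.
No further eliminations apply; slot 8 can still be any of H, K, L.

H, K, L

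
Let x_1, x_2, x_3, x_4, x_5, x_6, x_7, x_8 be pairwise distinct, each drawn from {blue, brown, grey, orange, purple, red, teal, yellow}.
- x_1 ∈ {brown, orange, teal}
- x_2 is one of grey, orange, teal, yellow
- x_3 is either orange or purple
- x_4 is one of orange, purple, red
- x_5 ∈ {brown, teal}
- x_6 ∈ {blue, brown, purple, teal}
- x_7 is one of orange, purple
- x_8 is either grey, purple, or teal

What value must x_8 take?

grey

Among the 8 variables, blue fits only x_6 (and all 8 values in {blue, brown, grey, orange, purple, red, teal, yellow} must be used), so x_6 = blue.
The 7 still-open variables together cover exactly {brown, grey, orange, purple, red, teal, yellow} — 7 values for 7 variables — and red appears only in x_4's list, so x_4 = red.
The 6 still-open variables draw from only 6 values {brown, grey, orange, purple, teal, yellow}, so each is used; only x_2 can be yellow, hence x_2 = yellow.
The 5 still-open variables draw from only 5 values {brown, grey, orange, purple, teal}, so each is used; only x_8 can be grey, hence x_8 = grey.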